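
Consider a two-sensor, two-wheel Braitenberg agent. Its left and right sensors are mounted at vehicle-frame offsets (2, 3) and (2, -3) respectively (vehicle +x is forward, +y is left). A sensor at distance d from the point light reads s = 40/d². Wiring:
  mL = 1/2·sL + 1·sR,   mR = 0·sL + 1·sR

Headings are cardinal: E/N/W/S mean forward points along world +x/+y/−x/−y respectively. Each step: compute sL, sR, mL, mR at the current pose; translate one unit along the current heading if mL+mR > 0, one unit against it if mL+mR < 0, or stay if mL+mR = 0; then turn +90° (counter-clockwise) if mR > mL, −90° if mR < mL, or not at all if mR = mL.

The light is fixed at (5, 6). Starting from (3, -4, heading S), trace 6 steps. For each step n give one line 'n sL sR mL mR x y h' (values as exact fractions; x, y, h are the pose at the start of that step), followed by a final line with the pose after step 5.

n=0: pose=(3,-4,S); sL=8/29, sR=40/169; mL=1836/4901, mR=40/169; mL+mR=2996/4901 → advance +1; mR−mL=-4/29 → turn -1·90°
n=1: pose=(3,-5,W); sL=10/53, sR=1/2; mL=63/106, mR=1/2; mL+mR=58/53 → advance +1; mR−mL=-5/53 → turn -1·90°
n=2: pose=(2,-5,N); sL=40/117, sR=40/81; mL=700/1053, mR=40/81; mL+mR=1220/1053 → advance +1; mR−mL=-20/117 → turn -1·90°
n=3: pose=(2,-4,E); sL=4/5, sR=4/17; mL=54/85, mR=4/17; mL+mR=74/85 → advance +1; mR−mL=-2/5 → turn -1·90°
n=4: pose=(3,-4,S); sL=8/29, sR=40/169; mL=1836/4901, mR=40/169; mL+mR=2996/4901 → advance +1; mR−mL=-4/29 → turn -1·90°
n=5: pose=(3,-5,W); sL=10/53, sR=1/2; mL=63/106, mR=1/2; mL+mR=58/53 → advance +1; mR−mL=-5/53 → turn -1·90°

0 8/29 40/169 1836/4901 40/169 3 -4 S
1 10/53 1/2 63/106 1/2 3 -5 W
2 40/117 40/81 700/1053 40/81 2 -5 N
3 4/5 4/17 54/85 4/17 2 -4 E
4 8/29 40/169 1836/4901 40/169 3 -4 S
5 10/53 1/2 63/106 1/2 3 -5 W
final 2 -5 N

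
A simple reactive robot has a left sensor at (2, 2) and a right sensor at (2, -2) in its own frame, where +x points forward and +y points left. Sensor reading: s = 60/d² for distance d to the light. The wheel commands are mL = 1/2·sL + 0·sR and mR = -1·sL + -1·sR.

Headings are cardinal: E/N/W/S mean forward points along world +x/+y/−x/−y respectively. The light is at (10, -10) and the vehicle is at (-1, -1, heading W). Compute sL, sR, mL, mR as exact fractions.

30/109 6/29 15/109 -1524/3161

left sensor world pos  = (-3, -3); dL² = 218
right sensor world pos = (-3, 1); dR² = 290
sL = 60/218 = 30/109
sR = 60/290 = 6/29
mL = 1/2·sL + 0·sR = 15/109
mR = -1·sL + -1·sR = -1524/3161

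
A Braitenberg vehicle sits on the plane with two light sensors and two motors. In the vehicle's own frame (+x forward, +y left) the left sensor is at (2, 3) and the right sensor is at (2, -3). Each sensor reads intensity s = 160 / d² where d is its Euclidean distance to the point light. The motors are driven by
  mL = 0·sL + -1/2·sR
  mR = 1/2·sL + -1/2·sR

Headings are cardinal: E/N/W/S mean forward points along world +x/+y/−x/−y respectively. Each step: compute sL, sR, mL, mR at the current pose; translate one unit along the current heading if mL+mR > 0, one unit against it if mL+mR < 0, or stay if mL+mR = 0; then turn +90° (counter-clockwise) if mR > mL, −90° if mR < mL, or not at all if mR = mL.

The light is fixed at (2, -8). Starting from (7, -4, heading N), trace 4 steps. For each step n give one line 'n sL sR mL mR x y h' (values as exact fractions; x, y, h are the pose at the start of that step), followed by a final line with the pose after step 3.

n=0: pose=(7,-4,N); sL=4, sR=8/5; mL=-4/5, mR=6/5; mL+mR=2/5 → advance +1; mR−mL=2 → turn +1·90°
n=1: pose=(7,-3,W); sL=160/13, sR=160/73; mL=-80/73, mR=4800/949; mL+mR=3760/949 → advance +1; mR−mL=80/13 → turn +1·90°
n=2: pose=(6,-3,S); sL=80/29, sR=16; mL=-8, mR=-192/29; mL+mR=-424/29 → advance -1; mR−mL=40/29 → turn +1·90°
n=3: pose=(6,-2,E); sL=160/117, sR=32/9; mL=-16/9, mR=-128/117; mL+mR=-112/39 → advance -1; mR−mL=80/117 → turn +1·90°

0 4 8/5 -4/5 6/5 7 -4 N
1 160/13 160/73 -80/73 4800/949 7 -3 W
2 80/29 16 -8 -192/29 6 -3 S
3 160/117 32/9 -16/9 -128/117 6 -2 E
final 5 -2 N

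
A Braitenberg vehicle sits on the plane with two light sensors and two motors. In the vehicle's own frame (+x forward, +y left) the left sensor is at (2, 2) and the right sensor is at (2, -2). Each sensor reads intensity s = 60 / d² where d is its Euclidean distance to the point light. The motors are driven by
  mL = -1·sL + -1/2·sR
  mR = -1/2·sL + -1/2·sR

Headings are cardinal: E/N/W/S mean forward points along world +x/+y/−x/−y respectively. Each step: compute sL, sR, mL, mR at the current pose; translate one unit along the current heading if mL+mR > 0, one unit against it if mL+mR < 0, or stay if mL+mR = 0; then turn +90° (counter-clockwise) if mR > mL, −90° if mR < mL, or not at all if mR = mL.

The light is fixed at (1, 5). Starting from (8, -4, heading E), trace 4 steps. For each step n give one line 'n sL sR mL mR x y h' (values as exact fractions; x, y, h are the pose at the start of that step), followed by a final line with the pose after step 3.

0 6/13 30/101 -801/1313 -498/1313 8 -4 E
1 12/13 60/113 -1746/1469 -1068/1469 7 -4 N
2 3/8 3/4 -3/4 -9/16 7 -5 W
3 4/15 60/169 -1126/2535 -788/2535 8 -5 S
final 8 -4 E

n=0: pose=(8,-4,E); sL=6/13, sR=30/101; mL=-801/1313, mR=-498/1313; mL+mR=-1299/1313 → advance -1; mR−mL=3/13 → turn +1·90°
n=1: pose=(7,-4,N); sL=12/13, sR=60/113; mL=-1746/1469, mR=-1068/1469; mL+mR=-2814/1469 → advance -1; mR−mL=6/13 → turn +1·90°
n=2: pose=(7,-5,W); sL=3/8, sR=3/4; mL=-3/4, mR=-9/16; mL+mR=-21/16 → advance -1; mR−mL=3/16 → turn +1·90°
n=3: pose=(8,-5,S); sL=4/15, sR=60/169; mL=-1126/2535, mR=-788/2535; mL+mR=-638/845 → advance -1; mR−mL=2/15 → turn +1·90°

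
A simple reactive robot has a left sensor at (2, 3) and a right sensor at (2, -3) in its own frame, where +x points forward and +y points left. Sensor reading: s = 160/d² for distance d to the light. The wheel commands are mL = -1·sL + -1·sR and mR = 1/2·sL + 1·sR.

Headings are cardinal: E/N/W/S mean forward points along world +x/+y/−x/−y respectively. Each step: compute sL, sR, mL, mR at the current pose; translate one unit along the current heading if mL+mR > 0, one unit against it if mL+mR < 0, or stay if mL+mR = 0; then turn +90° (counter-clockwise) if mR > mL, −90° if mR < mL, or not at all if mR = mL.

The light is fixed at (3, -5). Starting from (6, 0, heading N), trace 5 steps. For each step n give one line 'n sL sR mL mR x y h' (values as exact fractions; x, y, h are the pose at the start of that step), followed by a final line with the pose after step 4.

n=0: pose=(6,0,N); sL=160/49, sR=32/17; mL=-4288/833, mR=2928/833; mL+mR=-80/49 → advance -1; mR−mL=7216/833 → turn +1·90°
n=1: pose=(6,-1,W); sL=80, sR=16/5; mL=-416/5, mR=216/5; mL+mR=-40 → advance -1; mR−mL=632/5 → turn +1·90°
n=2: pose=(7,-1,S); sL=160/53, sR=32; mL=-1856/53, mR=1776/53; mL+mR=-80/53 → advance -1; mR−mL=3632/53 → turn +1·90°
n=3: pose=(7,0,E); sL=8/5, sR=4; mL=-28/5, mR=24/5; mL+mR=-4/5 → advance -1; mR−mL=52/5 → turn +1·90°
n=4: pose=(6,0,N); sL=160/49, sR=32/17; mL=-4288/833, mR=2928/833; mL+mR=-80/49 → advance -1; mR−mL=7216/833 → turn +1·90°

0 160/49 32/17 -4288/833 2928/833 6 0 N
1 80 16/5 -416/5 216/5 6 -1 W
2 160/53 32 -1856/53 1776/53 7 -1 S
3 8/5 4 -28/5 24/5 7 0 E
4 160/49 32/17 -4288/833 2928/833 6 0 N
final 6 -1 W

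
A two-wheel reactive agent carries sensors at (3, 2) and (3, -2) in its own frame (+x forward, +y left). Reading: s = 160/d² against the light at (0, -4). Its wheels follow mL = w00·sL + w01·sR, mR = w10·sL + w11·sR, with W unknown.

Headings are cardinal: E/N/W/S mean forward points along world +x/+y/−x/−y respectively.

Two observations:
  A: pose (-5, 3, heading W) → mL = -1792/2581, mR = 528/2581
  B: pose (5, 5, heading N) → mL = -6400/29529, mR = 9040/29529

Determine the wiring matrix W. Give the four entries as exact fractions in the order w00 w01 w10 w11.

obs A: pose=(-5,3,W) → sL=160/89, sR=32/29, mL=-1792/2581, mR=528/2581
obs B: pose=(5,5,N) → sL=160/153, sR=160/193, mL=-6400/29529, mR=9040/29529
sensor matrix S = [[160/89, 32/29], [160/153, 160/193]]; det S = 25640960/76214349
solve [mL_A; mL_B] = S·[w00; w01] and [mR_A; mR_B] = S·[w10; w11]:
  w00 = -1, w01 = 1, w10 = -1/2, w11 = 1

-1 1 -1/2 1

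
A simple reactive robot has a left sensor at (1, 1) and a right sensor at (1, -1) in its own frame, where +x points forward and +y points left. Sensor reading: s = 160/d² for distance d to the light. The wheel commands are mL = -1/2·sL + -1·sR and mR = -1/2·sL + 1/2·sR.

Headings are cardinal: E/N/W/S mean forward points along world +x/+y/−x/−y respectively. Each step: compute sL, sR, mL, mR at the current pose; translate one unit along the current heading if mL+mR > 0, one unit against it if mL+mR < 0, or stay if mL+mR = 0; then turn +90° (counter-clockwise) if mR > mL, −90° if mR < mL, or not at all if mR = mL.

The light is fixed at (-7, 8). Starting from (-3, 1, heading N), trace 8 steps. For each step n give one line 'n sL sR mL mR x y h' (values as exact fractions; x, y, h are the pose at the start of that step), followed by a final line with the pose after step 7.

0 32/9 160/61 -2416/549 -256/549 -3 1 N
1 16/9 80/29 -952/261 128/261 -3 0 W
2 160/117 160/97 -26480/11349 1600/11349 -2 0 S
3 20/9 8/5 -122/45 -14/45 -2 1 E
4 32/9 160/61 -2416/549 -256/549 -3 1 N
5 16/9 80/29 -952/261 128/261 -3 0 W
6 160/117 160/97 -26480/11349 1600/11349 -2 0 S
7 20/9 8/5 -122/45 -14/45 -2 1 E
final -3 1 N

n=0: pose=(-3,1,N); sL=32/9, sR=160/61; mL=-2416/549, mR=-256/549; mL+mR=-2672/549 → advance -1; mR−mL=240/61 → turn +1·90°
n=1: pose=(-3,0,W); sL=16/9, sR=80/29; mL=-952/261, mR=128/261; mL+mR=-824/261 → advance -1; mR−mL=120/29 → turn +1·90°
n=2: pose=(-2,0,S); sL=160/117, sR=160/97; mL=-26480/11349, mR=1600/11349; mL+mR=-24880/11349 → advance -1; mR−mL=240/97 → turn +1·90°
n=3: pose=(-2,1,E); sL=20/9, sR=8/5; mL=-122/45, mR=-14/45; mL+mR=-136/45 → advance -1; mR−mL=12/5 → turn +1·90°
n=4: pose=(-3,1,N); sL=32/9, sR=160/61; mL=-2416/549, mR=-256/549; mL+mR=-2672/549 → advance -1; mR−mL=240/61 → turn +1·90°
n=5: pose=(-3,0,W); sL=16/9, sR=80/29; mL=-952/261, mR=128/261; mL+mR=-824/261 → advance -1; mR−mL=120/29 → turn +1·90°
n=6: pose=(-2,0,S); sL=160/117, sR=160/97; mL=-26480/11349, mR=1600/11349; mL+mR=-24880/11349 → advance -1; mR−mL=240/97 → turn +1·90°
n=7: pose=(-2,1,E); sL=20/9, sR=8/5; mL=-122/45, mR=-14/45; mL+mR=-136/45 → advance -1; mR−mL=12/5 → turn +1·90°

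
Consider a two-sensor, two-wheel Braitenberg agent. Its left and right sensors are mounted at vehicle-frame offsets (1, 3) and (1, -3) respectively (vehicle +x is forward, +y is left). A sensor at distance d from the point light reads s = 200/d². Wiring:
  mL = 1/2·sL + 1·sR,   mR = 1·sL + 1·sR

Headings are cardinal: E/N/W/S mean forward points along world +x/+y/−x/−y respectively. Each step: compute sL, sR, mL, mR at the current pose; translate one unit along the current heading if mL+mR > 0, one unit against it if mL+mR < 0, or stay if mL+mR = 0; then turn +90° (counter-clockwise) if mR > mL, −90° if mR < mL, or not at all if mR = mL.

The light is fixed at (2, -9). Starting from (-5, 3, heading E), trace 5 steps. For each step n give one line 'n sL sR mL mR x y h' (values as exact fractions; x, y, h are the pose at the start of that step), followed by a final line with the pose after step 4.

n=0: pose=(-5,3,E); sL=200/261, sR=200/117; mL=7100/3393, mR=2800/1131; mL+mR=15500/3393 → advance +1; mR−mL=100/261 → turn +1·90°
n=1: pose=(-4,3,N); sL=4/5, sR=100/89; mL=678/445, mR=856/445; mL+mR=1534/445 → advance +1; mR−mL=2/5 → turn +1·90°
n=2: pose=(-4,4,W); sL=200/149, sR=40/61; mL=12060/9089, mR=18160/9089; mL+mR=30220/9089 → advance +1; mR−mL=100/149 → turn +1·90°
n=3: pose=(-5,4,S); sL=5/4, sR=50/61; mL=705/488, mR=505/244; mL+mR=1715/488 → advance +1; mR−mL=5/8 → turn +1·90°
n=4: pose=(-5,3,E); sL=200/261, sR=200/117; mL=7100/3393, mR=2800/1131; mL+mR=15500/3393 → advance +1; mR−mL=100/261 → turn +1·90°

0 200/261 200/117 7100/3393 2800/1131 -5 3 E
1 4/5 100/89 678/445 856/445 -4 3 N
2 200/149 40/61 12060/9089 18160/9089 -4 4 W
3 5/4 50/61 705/488 505/244 -5 4 S
4 200/261 200/117 7100/3393 2800/1131 -5 3 E
final -4 3 N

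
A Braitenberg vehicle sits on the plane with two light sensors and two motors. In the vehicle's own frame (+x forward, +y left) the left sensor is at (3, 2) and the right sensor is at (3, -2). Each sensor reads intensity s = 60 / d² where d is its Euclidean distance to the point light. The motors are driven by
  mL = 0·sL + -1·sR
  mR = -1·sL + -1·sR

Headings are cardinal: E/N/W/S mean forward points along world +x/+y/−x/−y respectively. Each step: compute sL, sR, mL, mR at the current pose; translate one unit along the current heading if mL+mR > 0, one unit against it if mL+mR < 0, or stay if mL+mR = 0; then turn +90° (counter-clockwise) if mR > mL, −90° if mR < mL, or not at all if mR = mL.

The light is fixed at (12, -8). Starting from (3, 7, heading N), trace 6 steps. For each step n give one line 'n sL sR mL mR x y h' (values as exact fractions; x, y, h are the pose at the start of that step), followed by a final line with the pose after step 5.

n=0: pose=(3,7,N); sL=12/89, sR=60/373; mL=-60/373, mR=-9816/33197; mL+mR=-15156/33197 → advance -1; mR−mL=-12/89 → turn -1·90°
n=1: pose=(3,6,E); sL=15/73, sR=1/3; mL=-1/3, mR=-118/219; mL+mR=-191/219 → advance -1; mR−mL=-15/73 → turn -1·90°
n=2: pose=(2,6,S); sL=12/37, sR=12/53; mL=-12/53, mR=-1080/1961; mL+mR=-1524/1961 → advance -1; mR−mL=-12/37 → turn -1·90°
n=3: pose=(2,7,W); sL=30/169, sR=30/229; mL=-30/229, mR=-11940/38701; mL+mR=-17010/38701 → advance -1; mR−mL=-30/169 → turn -1·90°
n=4: pose=(3,7,N); sL=12/89, sR=60/373; mL=-60/373, mR=-9816/33197; mL+mR=-15156/33197 → advance -1; mR−mL=-12/89 → turn -1·90°
n=5: pose=(3,6,E); sL=15/73, sR=1/3; mL=-1/3, mR=-118/219; mL+mR=-191/219 → advance -1; mR−mL=-15/73 → turn -1·90°

0 12/89 60/373 -60/373 -9816/33197 3 7 N
1 15/73 1/3 -1/3 -118/219 3 6 E
2 12/37 12/53 -12/53 -1080/1961 2 6 S
3 30/169 30/229 -30/229 -11940/38701 2 7 W
4 12/89 60/373 -60/373 -9816/33197 3 7 N
5 15/73 1/3 -1/3 -118/219 3 6 E
final 2 6 S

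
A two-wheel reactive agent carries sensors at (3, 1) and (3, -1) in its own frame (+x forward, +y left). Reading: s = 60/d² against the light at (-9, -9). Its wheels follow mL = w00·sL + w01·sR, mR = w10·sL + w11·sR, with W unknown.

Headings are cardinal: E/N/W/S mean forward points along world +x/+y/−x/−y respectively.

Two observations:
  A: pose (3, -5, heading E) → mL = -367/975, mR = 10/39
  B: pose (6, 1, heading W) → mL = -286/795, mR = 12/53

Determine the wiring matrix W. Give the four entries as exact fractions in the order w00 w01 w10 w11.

obs A: pose=(3,-5,E) → sL=6/25, sR=10/39, mL=-367/975, mR=10/39
obs B: pose=(6,1,W) → sL=4/15, sR=12/53, mL=-286/795, mR=12/53
sensor matrix S = [[6/25, 10/39], [4/15, 12/53]]; det S = -2176/155025
solve [mL_A; mL_B] = S·[w00; w01] and [mR_A; mR_B] = S·[w10; w11]:
  w00 = -1/2, w01 = -1, w10 = 0, w11 = 1

-1/2 -1 0 1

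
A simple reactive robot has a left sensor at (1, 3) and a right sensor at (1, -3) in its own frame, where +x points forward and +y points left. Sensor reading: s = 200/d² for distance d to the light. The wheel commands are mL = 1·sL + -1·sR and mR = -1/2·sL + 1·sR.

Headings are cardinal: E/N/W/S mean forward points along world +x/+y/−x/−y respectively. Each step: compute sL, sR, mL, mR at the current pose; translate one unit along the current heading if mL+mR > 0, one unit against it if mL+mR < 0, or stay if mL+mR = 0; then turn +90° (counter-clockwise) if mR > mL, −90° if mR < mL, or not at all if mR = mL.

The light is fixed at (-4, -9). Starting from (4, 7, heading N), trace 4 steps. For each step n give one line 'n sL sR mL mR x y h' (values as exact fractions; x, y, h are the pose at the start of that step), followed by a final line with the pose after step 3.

0 100/157 20/41 960/6437 1090/6437 4 7 N
1 40/49 200/449 8160/22001 820/22001 4 8 W
2 10/17 25/53 105/901 160/901 3 8 N
3 200/261 200/477 1600/4611 500/13833 3 9 W
final 2 9 N

n=0: pose=(4,7,N); sL=100/157, sR=20/41; mL=960/6437, mR=1090/6437; mL+mR=50/157 → advance +1; mR−mL=130/6437 → turn +1·90°
n=1: pose=(4,8,W); sL=40/49, sR=200/449; mL=8160/22001, mR=820/22001; mL+mR=20/49 → advance +1; mR−mL=-7340/22001 → turn -1·90°
n=2: pose=(3,8,N); sL=10/17, sR=25/53; mL=105/901, mR=160/901; mL+mR=5/17 → advance +1; mR−mL=55/901 → turn +1·90°
n=3: pose=(3,9,W); sL=200/261, sR=200/477; mL=1600/4611, mR=500/13833; mL+mR=100/261 → advance +1; mR−mL=-4300/13833 → turn -1·90°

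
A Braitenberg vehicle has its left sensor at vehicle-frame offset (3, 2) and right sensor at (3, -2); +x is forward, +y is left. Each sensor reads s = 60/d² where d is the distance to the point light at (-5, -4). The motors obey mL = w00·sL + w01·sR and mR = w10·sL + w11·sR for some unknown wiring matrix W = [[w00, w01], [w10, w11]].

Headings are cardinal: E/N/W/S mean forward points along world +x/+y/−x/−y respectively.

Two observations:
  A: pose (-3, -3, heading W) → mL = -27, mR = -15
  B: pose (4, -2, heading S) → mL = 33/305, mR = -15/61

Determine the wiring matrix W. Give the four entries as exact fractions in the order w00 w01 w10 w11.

-1 1/2 -1/2 0

obs A: pose=(-3,-3,W) → sL=30, sR=6, mL=-27, mR=-15
obs B: pose=(4,-2,S) → sL=30/61, sR=6/5, mL=33/305, mR=-15/61
sensor matrix S = [[30, 6], [30/61, 6/5]]; det S = 2016/61
solve [mL_A; mL_B] = S·[w00; w01] and [mR_A; mR_B] = S·[w10; w11]:
  w00 = -1, w01 = 1/2, w10 = -1/2, w11 = 0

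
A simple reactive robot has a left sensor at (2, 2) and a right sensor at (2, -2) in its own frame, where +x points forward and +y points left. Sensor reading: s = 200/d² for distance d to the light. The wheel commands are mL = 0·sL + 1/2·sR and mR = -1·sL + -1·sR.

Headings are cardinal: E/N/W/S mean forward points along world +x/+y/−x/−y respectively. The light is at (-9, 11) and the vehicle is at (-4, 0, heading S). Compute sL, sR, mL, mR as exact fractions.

left sensor world pos  = (-2, -2); dL² = 218
right sensor world pos = (-6, -2); dR² = 178
sL = 200/218 = 100/109
sR = 200/178 = 100/89
mL = 0·sL + 1/2·sR = 50/89
mR = -1·sL + -1·sR = -19800/9701

100/109 100/89 50/89 -19800/9701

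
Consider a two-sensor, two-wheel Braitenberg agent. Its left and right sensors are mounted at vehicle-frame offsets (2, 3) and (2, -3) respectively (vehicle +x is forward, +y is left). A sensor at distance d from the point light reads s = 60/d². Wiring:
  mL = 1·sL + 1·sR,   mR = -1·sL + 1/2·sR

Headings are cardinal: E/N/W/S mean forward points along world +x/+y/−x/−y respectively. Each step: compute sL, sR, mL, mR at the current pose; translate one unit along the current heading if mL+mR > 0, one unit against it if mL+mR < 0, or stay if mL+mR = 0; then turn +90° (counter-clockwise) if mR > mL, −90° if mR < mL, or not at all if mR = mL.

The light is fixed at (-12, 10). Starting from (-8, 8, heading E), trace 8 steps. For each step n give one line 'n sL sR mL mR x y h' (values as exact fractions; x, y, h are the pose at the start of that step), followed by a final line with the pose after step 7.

n=0: pose=(-8,8,E); sL=60/37, sR=60/61; mL=5880/2257, mR=-2550/2257; mL+mR=90/61 → advance +1; mR−mL=-8430/2257 → turn -1·90°
n=1: pose=(-7,8,S); sL=3/4, sR=3; mL=15/4, mR=3/4; mL+mR=9/2 → advance +1; mR−mL=-3 → turn -1·90°
n=2: pose=(-7,7,W); sL=4/3, sR=20/3; mL=8, mR=2; mL+mR=10 → advance +1; mR−mL=-6 → turn -1·90°
n=3: pose=(-8,7,N); sL=30, sR=6/5; mL=156/5, mR=-147/5; mL+mR=9/5 → advance +1; mR−mL=-303/5 → turn -1·90°
n=4: pose=(-8,8,E); sL=60/37, sR=60/61; mL=5880/2257, mR=-2550/2257; mL+mR=90/61 → advance +1; mR−mL=-8430/2257 → turn -1·90°
n=5: pose=(-7,8,S); sL=3/4, sR=3; mL=15/4, mR=3/4; mL+mR=9/2 → advance +1; mR−mL=-3 → turn -1·90°
n=6: pose=(-7,7,W); sL=4/3, sR=20/3; mL=8, mR=2; mL+mR=10 → advance +1; mR−mL=-6 → turn -1·90°
n=7: pose=(-8,7,N); sL=30, sR=6/5; mL=156/5, mR=-147/5; mL+mR=9/5 → advance +1; mR−mL=-303/5 → turn -1·90°

0 60/37 60/61 5880/2257 -2550/2257 -8 8 E
1 3/4 3 15/4 3/4 -7 8 S
2 4/3 20/3 8 2 -7 7 W
3 30 6/5 156/5 -147/5 -8 7 N
4 60/37 60/61 5880/2257 -2550/2257 -8 8 E
5 3/4 3 15/4 3/4 -7 8 S
6 4/3 20/3 8 2 -7 7 W
7 30 6/5 156/5 -147/5 -8 7 N
final -8 8 E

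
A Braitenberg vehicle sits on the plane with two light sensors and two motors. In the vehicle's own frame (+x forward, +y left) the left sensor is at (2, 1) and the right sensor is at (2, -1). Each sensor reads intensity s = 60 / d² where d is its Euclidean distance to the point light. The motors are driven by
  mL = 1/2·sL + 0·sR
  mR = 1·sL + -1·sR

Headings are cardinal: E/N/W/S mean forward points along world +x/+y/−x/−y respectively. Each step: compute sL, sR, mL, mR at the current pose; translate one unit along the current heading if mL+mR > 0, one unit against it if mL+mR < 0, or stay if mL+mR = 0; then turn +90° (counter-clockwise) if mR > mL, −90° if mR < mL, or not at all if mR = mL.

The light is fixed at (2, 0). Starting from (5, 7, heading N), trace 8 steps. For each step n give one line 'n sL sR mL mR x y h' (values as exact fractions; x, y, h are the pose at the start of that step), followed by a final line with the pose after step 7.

0 12/17 60/97 6/17 144/1649 5 7 N
1 30/53 30/37 15/53 -480/1961 5 8 E
2 60/61 4/3 30/61 -64/183 6 8 S
3 3/2 15/17 3/4 21/34 6 7 W
4 12/17 60/97 6/17 144/1649 5 7 N
5 30/53 30/37 15/53 -480/1961 5 8 E
6 60/61 4/3 30/61 -64/183 6 8 S
7 3/2 15/17 3/4 21/34 6 7 W
final 5 7 N

n=0: pose=(5,7,N); sL=12/17, sR=60/97; mL=6/17, mR=144/1649; mL+mR=726/1649 → advance +1; mR−mL=-438/1649 → turn -1·90°
n=1: pose=(5,8,E); sL=30/53, sR=30/37; mL=15/53, mR=-480/1961; mL+mR=75/1961 → advance +1; mR−mL=-1035/1961 → turn -1·90°
n=2: pose=(6,8,S); sL=60/61, sR=4/3; mL=30/61, mR=-64/183; mL+mR=26/183 → advance +1; mR−mL=-154/183 → turn -1·90°
n=3: pose=(6,7,W); sL=3/2, sR=15/17; mL=3/4, mR=21/34; mL+mR=93/68 → advance +1; mR−mL=-9/68 → turn -1·90°
n=4: pose=(5,7,N); sL=12/17, sR=60/97; mL=6/17, mR=144/1649; mL+mR=726/1649 → advance +1; mR−mL=-438/1649 → turn -1·90°
n=5: pose=(5,8,E); sL=30/53, sR=30/37; mL=15/53, mR=-480/1961; mL+mR=75/1961 → advance +1; mR−mL=-1035/1961 → turn -1·90°
n=6: pose=(6,8,S); sL=60/61, sR=4/3; mL=30/61, mR=-64/183; mL+mR=26/183 → advance +1; mR−mL=-154/183 → turn -1·90°
n=7: pose=(6,7,W); sL=3/2, sR=15/17; mL=3/4, mR=21/34; mL+mR=93/68 → advance +1; mR−mL=-9/68 → turn -1·90°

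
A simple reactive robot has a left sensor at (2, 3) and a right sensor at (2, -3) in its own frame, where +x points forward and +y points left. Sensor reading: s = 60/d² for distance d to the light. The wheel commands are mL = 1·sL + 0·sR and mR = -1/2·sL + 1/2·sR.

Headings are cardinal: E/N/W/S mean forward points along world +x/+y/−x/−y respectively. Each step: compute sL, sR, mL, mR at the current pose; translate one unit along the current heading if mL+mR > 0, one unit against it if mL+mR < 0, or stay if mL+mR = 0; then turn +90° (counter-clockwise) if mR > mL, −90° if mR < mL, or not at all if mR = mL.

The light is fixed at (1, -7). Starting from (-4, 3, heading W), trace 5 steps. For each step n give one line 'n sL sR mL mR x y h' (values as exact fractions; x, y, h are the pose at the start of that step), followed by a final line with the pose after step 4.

0 30/49 30/109 30/49 -900/5341 -4 3 W
1 4/15 20/51 4/15 16/255 -5 3 N
2 15/53 3/4 15/53 99/424 -5 4 E
3 12/17 12/29 12/17 -72/493 -4 4 S
4 30/49 30/109 30/49 -900/5341 -4 3 W
final -5 3 N

n=0: pose=(-4,3,W); sL=30/49, sR=30/109; mL=30/49, mR=-900/5341; mL+mR=2370/5341 → advance +1; mR−mL=-4170/5341 → turn -1·90°
n=1: pose=(-5,3,N); sL=4/15, sR=20/51; mL=4/15, mR=16/255; mL+mR=28/85 → advance +1; mR−mL=-52/255 → turn -1·90°
n=2: pose=(-5,4,E); sL=15/53, sR=3/4; mL=15/53, mR=99/424; mL+mR=219/424 → advance +1; mR−mL=-21/424 → turn -1·90°
n=3: pose=(-4,4,S); sL=12/17, sR=12/29; mL=12/17, mR=-72/493; mL+mR=276/493 → advance +1; mR−mL=-420/493 → turn -1·90°
n=4: pose=(-4,3,W); sL=30/49, sR=30/109; mL=30/49, mR=-900/5341; mL+mR=2370/5341 → advance +1; mR−mL=-4170/5341 → turn -1·90°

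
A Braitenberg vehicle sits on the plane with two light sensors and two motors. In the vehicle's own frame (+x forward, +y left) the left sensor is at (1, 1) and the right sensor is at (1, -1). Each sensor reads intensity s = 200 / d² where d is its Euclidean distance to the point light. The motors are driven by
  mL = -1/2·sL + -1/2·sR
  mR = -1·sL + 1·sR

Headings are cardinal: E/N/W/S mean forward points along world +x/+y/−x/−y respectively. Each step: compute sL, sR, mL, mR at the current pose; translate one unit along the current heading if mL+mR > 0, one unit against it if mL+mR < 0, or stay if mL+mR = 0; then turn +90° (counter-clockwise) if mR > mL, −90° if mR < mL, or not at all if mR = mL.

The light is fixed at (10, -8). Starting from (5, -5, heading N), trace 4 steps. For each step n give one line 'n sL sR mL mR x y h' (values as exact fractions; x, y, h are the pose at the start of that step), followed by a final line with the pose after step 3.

0 50/13 25/4 -525/104 125/52 5 -5 N
1 200/37 40/9 -1640/333 -320/333 5 -6 W
2 20 100/13 -180/13 -160/13 6 -6 S
3 8 200/13 -152/13 96/13 6 -5 E
final 5 -5 N

n=0: pose=(5,-5,N); sL=50/13, sR=25/4; mL=-525/104, mR=125/52; mL+mR=-275/104 → advance -1; mR−mL=775/104 → turn +1·90°
n=1: pose=(5,-6,W); sL=200/37, sR=40/9; mL=-1640/333, mR=-320/333; mL+mR=-1960/333 → advance -1; mR−mL=440/111 → turn +1·90°
n=2: pose=(6,-6,S); sL=20, sR=100/13; mL=-180/13, mR=-160/13; mL+mR=-340/13 → advance -1; mR−mL=20/13 → turn +1·90°
n=3: pose=(6,-5,E); sL=8, sR=200/13; mL=-152/13, mR=96/13; mL+mR=-56/13 → advance -1; mR−mL=248/13 → turn +1·90°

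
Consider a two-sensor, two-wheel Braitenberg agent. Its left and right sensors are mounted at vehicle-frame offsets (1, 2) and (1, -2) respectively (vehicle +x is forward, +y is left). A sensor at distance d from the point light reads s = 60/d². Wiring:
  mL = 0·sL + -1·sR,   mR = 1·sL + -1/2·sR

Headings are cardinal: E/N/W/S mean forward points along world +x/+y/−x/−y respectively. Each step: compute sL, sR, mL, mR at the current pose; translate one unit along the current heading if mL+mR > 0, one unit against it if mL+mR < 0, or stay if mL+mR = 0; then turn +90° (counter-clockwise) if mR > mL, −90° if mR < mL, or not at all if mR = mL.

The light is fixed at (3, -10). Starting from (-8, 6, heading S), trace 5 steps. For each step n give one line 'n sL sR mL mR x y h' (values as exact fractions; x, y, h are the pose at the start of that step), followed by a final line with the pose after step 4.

n=0: pose=(-8,6,S); sL=10/51, sR=30/197; mL=-30/197, mR=1205/10047; mL+mR=-325/10047 → advance -1; mR−mL=2735/10047 → turn +1·90°
n=1: pose=(-8,7,E); sL=60/461, sR=12/65; mL=-12/65, mR=1134/29965; mL+mR=-4398/29965 → advance -1; mR−mL=6666/29965 → turn +1·90°
n=2: pose=(-9,7,N); sL=3/26, sR=15/106; mL=-15/106, mR=123/2756; mL+mR=-267/2756 → advance -1; mR−mL=513/2756 → turn +1·90°
n=3: pose=(-9,6,W); sL=12/73, sR=60/493; mL=-60/493, mR=3726/35989; mL+mR=-654/35989 → advance -1; mR−mL=8106/35989 → turn +1·90°
n=4: pose=(-8,6,S); sL=10/51, sR=30/197; mL=-30/197, mR=1205/10047; mL+mR=-325/10047 → advance -1; mR−mL=2735/10047 → turn +1·90°

0 10/51 30/197 -30/197 1205/10047 -8 6 S
1 60/461 12/65 -12/65 1134/29965 -8 7 E
2 3/26 15/106 -15/106 123/2756 -9 7 N
3 12/73 60/493 -60/493 3726/35989 -9 6 W
4 10/51 30/197 -30/197 1205/10047 -8 6 S
final -8 7 E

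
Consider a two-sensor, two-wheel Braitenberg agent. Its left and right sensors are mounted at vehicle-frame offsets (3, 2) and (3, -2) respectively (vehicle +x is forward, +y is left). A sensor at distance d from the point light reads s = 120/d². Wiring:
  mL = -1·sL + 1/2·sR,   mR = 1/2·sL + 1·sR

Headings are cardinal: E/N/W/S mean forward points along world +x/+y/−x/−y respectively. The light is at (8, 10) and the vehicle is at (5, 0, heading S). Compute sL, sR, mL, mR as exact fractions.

left sensor world pos  = (7, -3); dL² = 170
right sensor world pos = (3, -3); dR² = 194
sL = 120/170 = 12/17
sR = 120/194 = 60/97
mL = -1·sL + 1/2·sR = -654/1649
mR = 1/2·sL + 1·sR = 1602/1649

12/17 60/97 -654/1649 1602/1649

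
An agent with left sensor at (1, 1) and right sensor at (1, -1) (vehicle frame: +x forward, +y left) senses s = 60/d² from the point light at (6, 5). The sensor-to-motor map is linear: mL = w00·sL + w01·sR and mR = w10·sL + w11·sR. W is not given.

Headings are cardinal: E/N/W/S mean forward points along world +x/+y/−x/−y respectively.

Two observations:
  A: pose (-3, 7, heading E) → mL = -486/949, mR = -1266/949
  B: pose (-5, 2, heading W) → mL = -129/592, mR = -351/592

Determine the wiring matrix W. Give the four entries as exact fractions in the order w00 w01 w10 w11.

1/2 -1 -1/2 -1

obs A: pose=(-3,7,E) → sL=60/73, sR=12/13, mL=-486/949, mR=-1266/949
obs B: pose=(-5,2,W) → sL=3/8, sR=15/37, mL=-129/592, mR=-351/592
sensor matrix S = [[60/73, 12/13], [3/8, 15/37]]; det S = -909/70226
solve [mL_A; mL_B] = S·[w00; w01] and [mR_A; mR_B] = S·[w10; w11]:
  w00 = 1/2, w01 = -1, w10 = -1/2, w11 = -1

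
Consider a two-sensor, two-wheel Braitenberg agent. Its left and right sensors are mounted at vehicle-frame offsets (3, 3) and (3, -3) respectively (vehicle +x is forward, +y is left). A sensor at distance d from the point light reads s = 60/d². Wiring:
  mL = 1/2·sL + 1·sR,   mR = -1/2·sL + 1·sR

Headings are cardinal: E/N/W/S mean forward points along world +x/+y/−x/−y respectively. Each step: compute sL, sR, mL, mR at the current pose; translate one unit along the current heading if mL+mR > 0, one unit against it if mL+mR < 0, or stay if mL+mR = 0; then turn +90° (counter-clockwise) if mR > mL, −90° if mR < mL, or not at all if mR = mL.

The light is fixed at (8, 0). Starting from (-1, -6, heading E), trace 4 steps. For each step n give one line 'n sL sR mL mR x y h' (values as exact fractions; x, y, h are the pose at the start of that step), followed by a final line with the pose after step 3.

0 4/3 20/39 46/39 -2/13 -1 -6 E
1 30/53 30/101 3105/5353 75/5353 0 -6 S
2 60/221 60/137 17370/30277 9150/30277 0 -7 W
3 3/8 15/13 279/208 201/208 -1 -7 N
final -1 -6 E

n=0: pose=(-1,-6,E); sL=4/3, sR=20/39; mL=46/39, mR=-2/13; mL+mR=40/39 → advance +1; mR−mL=-4/3 → turn -1·90°
n=1: pose=(0,-6,S); sL=30/53, sR=30/101; mL=3105/5353, mR=75/5353; mL+mR=60/101 → advance +1; mR−mL=-30/53 → turn -1·90°
n=2: pose=(0,-7,W); sL=60/221, sR=60/137; mL=17370/30277, mR=9150/30277; mL+mR=120/137 → advance +1; mR−mL=-60/221 → turn -1·90°
n=3: pose=(-1,-7,N); sL=3/8, sR=15/13; mL=279/208, mR=201/208; mL+mR=30/13 → advance +1; mR−mL=-3/8 → turn -1·90°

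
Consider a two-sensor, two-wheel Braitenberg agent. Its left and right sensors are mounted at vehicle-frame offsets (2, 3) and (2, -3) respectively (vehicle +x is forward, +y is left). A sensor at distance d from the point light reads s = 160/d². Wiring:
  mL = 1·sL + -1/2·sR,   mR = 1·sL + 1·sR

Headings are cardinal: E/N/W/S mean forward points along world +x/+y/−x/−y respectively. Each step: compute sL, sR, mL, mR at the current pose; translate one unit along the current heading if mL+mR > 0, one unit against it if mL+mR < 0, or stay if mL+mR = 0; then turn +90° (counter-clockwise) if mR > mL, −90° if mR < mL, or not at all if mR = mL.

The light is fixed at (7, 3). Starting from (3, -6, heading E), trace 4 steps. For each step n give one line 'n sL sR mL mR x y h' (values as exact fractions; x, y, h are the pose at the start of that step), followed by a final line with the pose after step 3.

0 4 40/37 128/37 188/37 3 -6 E
1 32/17 160/49 208/833 4288/833 4 -6 N
2 80/73 16/5 -184/365 1568/365 4 -5 W
3 160/101 160/149 15760/15049 40000/15049 3 -5 S
final 3 -6 E

n=0: pose=(3,-6,E); sL=4, sR=40/37; mL=128/37, mR=188/37; mL+mR=316/37 → advance +1; mR−mL=60/37 → turn +1·90°
n=1: pose=(4,-6,N); sL=32/17, sR=160/49; mL=208/833, mR=4288/833; mL+mR=4496/833 → advance +1; mR−mL=240/49 → turn +1·90°
n=2: pose=(4,-5,W); sL=80/73, sR=16/5; mL=-184/365, mR=1568/365; mL+mR=1384/365 → advance +1; mR−mL=24/5 → turn +1·90°
n=3: pose=(3,-5,S); sL=160/101, sR=160/149; mL=15760/15049, mR=40000/15049; mL+mR=55760/15049 → advance +1; mR−mL=240/149 → turn +1·90°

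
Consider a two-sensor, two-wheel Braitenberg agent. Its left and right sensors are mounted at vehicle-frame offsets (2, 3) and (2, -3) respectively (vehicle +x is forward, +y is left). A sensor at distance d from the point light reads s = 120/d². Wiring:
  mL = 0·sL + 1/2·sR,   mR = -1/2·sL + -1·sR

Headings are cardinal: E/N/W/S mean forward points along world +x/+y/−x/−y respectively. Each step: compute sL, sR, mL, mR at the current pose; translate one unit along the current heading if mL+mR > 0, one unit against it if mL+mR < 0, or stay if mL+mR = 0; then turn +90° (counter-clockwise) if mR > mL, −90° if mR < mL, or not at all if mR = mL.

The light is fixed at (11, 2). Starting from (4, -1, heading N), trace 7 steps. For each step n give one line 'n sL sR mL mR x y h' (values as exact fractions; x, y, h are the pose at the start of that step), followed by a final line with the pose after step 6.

n=0: pose=(4,-1,N); sL=120/101, sR=120/17; mL=60/17, mR=-13140/1717; mL+mR=-7080/1717 → advance -1; mR−mL=-19200/1717 → turn -1·90°
n=1: pose=(4,-2,E); sL=60/13, sR=60/37; mL=30/37, mR=-1890/481; mL+mR=-1500/481 → advance -1; mR−mL=-2280/481 → turn -1·90°
n=2: pose=(3,-2,S); sL=120/61, sR=120/157; mL=60/157, mR=-16740/9577; mL+mR=-13080/9577 → advance -1; mR−mL=-20400/9577 → turn -1·90°
n=3: pose=(3,-1,W); sL=15/17, sR=6/5; mL=3/5, mR=-279/170; mL+mR=-177/170 → advance -1; mR−mL=-381/170 → turn -1·90°
n=4: pose=(4,-1,N); sL=120/101, sR=120/17; mL=60/17, mR=-13140/1717; mL+mR=-7080/1717 → advance -1; mR−mL=-19200/1717 → turn -1·90°
n=5: pose=(4,-2,E); sL=60/13, sR=60/37; mL=30/37, mR=-1890/481; mL+mR=-1500/481 → advance -1; mR−mL=-2280/481 → turn -1·90°
n=6: pose=(3,-2,S); sL=120/61, sR=120/157; mL=60/157, mR=-16740/9577; mL+mR=-13080/9577 → advance -1; mR−mL=-20400/9577 → turn -1·90°

0 120/101 120/17 60/17 -13140/1717 4 -1 N
1 60/13 60/37 30/37 -1890/481 4 -2 E
2 120/61 120/157 60/157 -16740/9577 3 -2 S
3 15/17 6/5 3/5 -279/170 3 -1 W
4 120/101 120/17 60/17 -13140/1717 4 -1 N
5 60/13 60/37 30/37 -1890/481 4 -2 E
6 120/61 120/157 60/157 -16740/9577 3 -2 S
final 3 -1 W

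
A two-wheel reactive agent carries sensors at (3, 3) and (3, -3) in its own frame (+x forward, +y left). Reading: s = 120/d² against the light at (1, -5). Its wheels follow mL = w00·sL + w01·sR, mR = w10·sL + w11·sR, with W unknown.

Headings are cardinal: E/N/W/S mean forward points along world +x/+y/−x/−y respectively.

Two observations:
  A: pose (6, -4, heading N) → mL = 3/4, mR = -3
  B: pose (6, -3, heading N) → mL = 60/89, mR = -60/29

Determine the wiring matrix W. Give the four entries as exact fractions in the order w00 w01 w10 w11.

0 1/2 -1/2 0

obs A: pose=(6,-4,N) → sL=6, sR=3/2, mL=3/4, mR=-3
obs B: pose=(6,-3,N) → sL=120/29, sR=120/89, mL=60/89, mR=-60/29
sensor matrix S = [[6, 3/2], [120/29, 120/89]]; det S = 4860/2581
solve [mL_A; mL_B] = S·[w00; w01] and [mR_A; mR_B] = S·[w10; w11]:
  w00 = 0, w01 = 1/2, w10 = -1/2, w11 = 0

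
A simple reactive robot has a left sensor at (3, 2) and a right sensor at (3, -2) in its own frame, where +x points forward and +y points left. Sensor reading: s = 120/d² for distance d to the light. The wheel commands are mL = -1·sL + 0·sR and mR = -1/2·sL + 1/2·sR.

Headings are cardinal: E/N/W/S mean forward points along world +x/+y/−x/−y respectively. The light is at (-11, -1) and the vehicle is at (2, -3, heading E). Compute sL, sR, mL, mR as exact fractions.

15/32 15/34 -15/32 -15/1088

left sensor world pos  = (5, -1); dL² = 256
right sensor world pos = (5, -5); dR² = 272
sL = 120/256 = 15/32
sR = 120/272 = 15/34
mL = -1·sL + 0·sR = -15/32
mR = -1/2·sL + 1/2·sR = -15/1088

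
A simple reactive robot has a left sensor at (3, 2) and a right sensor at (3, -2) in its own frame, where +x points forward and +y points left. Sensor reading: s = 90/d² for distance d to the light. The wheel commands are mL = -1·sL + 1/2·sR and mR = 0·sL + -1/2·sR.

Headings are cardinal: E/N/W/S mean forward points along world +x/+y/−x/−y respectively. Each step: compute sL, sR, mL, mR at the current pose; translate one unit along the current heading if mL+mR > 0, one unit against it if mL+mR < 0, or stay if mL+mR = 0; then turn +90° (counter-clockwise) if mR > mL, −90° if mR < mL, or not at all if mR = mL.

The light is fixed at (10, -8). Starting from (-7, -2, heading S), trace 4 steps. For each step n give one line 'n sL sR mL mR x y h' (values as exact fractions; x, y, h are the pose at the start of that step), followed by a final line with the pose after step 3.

n=0: pose=(-7,-2,S); sL=5/13, sR=9/37; mL=-253/962, mR=-9/74; mL+mR=-5/13 → advance -1; mR−mL=68/481 → turn +1·90°
n=1: pose=(-7,-1,E); sL=90/277, sR=90/221; mL=-7425/61217, mR=-45/221; mL+mR=-90/277 → advance -1; mR−mL=-5040/61217 → turn -1·90°
n=2: pose=(-8,-1,S); sL=45/136, sR=45/208; mL=-1575/7072, mR=-45/416; mL+mR=-45/136 → advance -1; mR−mL=405/3536 → turn +1·90°
n=3: pose=(-8,0,E); sL=18/65, sR=10/29; mL=-197/1885, mR=-5/29; mL+mR=-18/65 → advance -1; mR−mL=-128/1885 → turn -1·90°

0 5/13 9/37 -253/962 -9/74 -7 -2 S
1 90/277 90/221 -7425/61217 -45/221 -7 -1 E
2 45/136 45/208 -1575/7072 -45/416 -8 -1 S
3 18/65 10/29 -197/1885 -5/29 -8 0 E
final -9 0 S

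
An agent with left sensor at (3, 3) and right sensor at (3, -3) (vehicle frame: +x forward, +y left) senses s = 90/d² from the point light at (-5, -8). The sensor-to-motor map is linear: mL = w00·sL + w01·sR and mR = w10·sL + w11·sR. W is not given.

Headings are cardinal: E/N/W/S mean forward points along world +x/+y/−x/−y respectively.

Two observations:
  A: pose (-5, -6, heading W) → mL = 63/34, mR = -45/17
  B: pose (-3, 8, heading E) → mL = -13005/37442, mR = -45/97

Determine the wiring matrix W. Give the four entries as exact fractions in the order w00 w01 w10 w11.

1/2 -1 0 -1

obs A: pose=(-5,-6,W) → sL=9, sR=45/17, mL=63/34, mR=-45/17
obs B: pose=(-3,8,E) → sL=45/193, sR=45/97, mL=-13005/37442, mR=-45/97
sensor matrix S = [[9, 45/17], [45/193, 45/97]]; det S = 1132380/318257
solve [mL_A; mL_B] = S·[w00; w01] and [mR_A; mR_B] = S·[w10; w11]:
  w00 = 1/2, w01 = -1, w10 = 0, w11 = -1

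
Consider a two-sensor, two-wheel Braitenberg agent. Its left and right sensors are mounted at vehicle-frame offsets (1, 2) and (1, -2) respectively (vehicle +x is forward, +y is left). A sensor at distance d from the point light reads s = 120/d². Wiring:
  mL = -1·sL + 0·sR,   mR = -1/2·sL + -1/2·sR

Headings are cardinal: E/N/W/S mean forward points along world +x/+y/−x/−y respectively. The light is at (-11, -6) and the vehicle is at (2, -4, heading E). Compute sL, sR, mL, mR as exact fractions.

left sensor world pos  = (3, -2); dL² = 212
right sensor world pos = (3, -6); dR² = 196
sL = 120/212 = 30/53
sR = 120/196 = 30/49
mL = -1·sL + 0·sR = -30/53
mR = -1/2·sL + -1/2·sR = -1530/2597

30/53 30/49 -30/53 -1530/2597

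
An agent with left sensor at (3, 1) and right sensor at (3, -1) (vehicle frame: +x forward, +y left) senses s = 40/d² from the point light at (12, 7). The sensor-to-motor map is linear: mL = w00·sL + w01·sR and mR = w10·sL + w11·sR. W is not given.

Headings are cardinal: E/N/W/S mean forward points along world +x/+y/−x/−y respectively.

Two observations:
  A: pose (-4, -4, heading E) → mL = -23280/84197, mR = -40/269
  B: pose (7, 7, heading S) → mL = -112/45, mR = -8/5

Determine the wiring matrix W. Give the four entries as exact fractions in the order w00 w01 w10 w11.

-1 -1 -1 0

obs A: pose=(-4,-4,E) → sL=40/269, sR=40/313, mL=-23280/84197, mR=-40/269
obs B: pose=(7,7,S) → sL=8/5, sR=8/9, mL=-112/45, mR=-8/5
sensor matrix S = [[40/269, 40/313], [8/5, 8/9]]; det S = -54784/757773
solve [mL_A; mL_B] = S·[w00; w01] and [mR_A; mR_B] = S·[w10; w11]:
  w00 = -1, w01 = -1, w10 = -1, w11 = 0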